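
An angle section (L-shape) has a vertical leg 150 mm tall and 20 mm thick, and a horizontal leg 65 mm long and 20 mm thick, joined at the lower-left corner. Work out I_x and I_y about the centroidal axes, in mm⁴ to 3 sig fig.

I_x ≈ 8.58 × 10⁶ mm⁴, I_y ≈ 9.83 × 10⁵ mm⁴

Treat the section as a set of non-overlapping primitives; coordinates are from the bounding-box lower-left.
Vertical leg: 20 × 150, A = 3 000 mm², y = 75 mm, Ī = 5 625 000 mm⁴.
Horizontal leg (remainder): 45 × 20, A = 900 mm², y = 10 mm, Ī = 30 000 mm⁴.
Centroid: ȳ = ΣA·y / ΣA = 60 mm.
Transfer each piece to the centroidal x-axis using Ī + A·d² with d = y − 60:
  vertical leg: d = 15 mm → contributes +6 300 000 mm⁴
  horizontal leg (remainder): d = -50 mm → contributes +2 280 000 mm⁴
Total I = 8 580 000 mm⁴.
For the y-axis: x̄ = 17.5 mm.
Repeating about the centroidal y-axis gives I_y = 983 125 mm⁴.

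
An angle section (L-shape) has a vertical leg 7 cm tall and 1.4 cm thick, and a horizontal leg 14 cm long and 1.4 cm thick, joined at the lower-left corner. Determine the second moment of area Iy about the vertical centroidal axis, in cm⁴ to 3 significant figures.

Decompose the section into non-overlapping parts with the origin at the bottom-left of its bounding rectangle.
Vertical leg: 1.4 × 7, A = 9.8 cm², x = 0.7 cm, Ī = 1.6007 cm⁴.
Horizontal leg (remainder): 12.6 × 1.4, A = 17.64 cm², x = 7.7 cm, Ī = 233.38 cm⁴.
Centroid: x̄ = ΣA·x / ΣA = 5.2 cm.
Transfer each piece to the vertical centroidal axis using Ī + A·d² with d = x − 5.2:
  vertical leg: d = -4.5 cm → contributes +200.05 cm⁴
  horizontal leg (remainder): d = 2.5 cm → contributes +343.63 cm⁴
Total I = 543.68 cm⁴.

Iy ≈ 544 cm⁴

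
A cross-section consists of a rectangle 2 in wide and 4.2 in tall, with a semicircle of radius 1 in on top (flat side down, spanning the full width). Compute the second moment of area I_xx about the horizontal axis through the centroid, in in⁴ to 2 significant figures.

Break the section into simple shapes (no overlaps), measuring from the bottom-left corner of the bounding box.
Rectangular body: 2 × 4.2, A = 8.4 in², y = 2.1 in, Ī = 12.35 in⁴.
Semicircular cap: semicircle r = 1, A = 1.571 in², y = 4.624 in, Ī = 0.1098 in⁴.
Centroid: ȳ = ΣA·y / ΣA = 2.498 in.
Transfer each piece to the horizontal axis through the centroid using Ī + A·d² with d = y − 2.498:
  rectangular body: d = -0.3977 in → contributes +13.68 in⁴
  semicircular cap: d = 2.127 in → contributes +7.214 in⁴
Total I = 20.89 in⁴.

I_xx ≈ 21 in⁴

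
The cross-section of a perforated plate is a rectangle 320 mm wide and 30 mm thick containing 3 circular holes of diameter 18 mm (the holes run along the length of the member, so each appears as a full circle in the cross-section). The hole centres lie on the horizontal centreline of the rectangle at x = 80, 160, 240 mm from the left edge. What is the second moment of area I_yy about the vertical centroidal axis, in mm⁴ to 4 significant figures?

I_yy ≈ 7.865 × 10⁷ mm⁴

Break the section into simple shapes (no overlaps), measuring from the bottom-left corner of the bounding box.
Plate: 320 × 30, A = 9 600 mm², x = 160 mm, Ī = 81 920 000 mm⁴.
Hole 1 (subtracted): ⌀18, A = 254.469 mm², x = 80 mm, Ī = 5 153 mm⁴.
Hole 2 (subtracted): ⌀18, A = 254.469 mm², x = 160 mm, Ī = 5 153 mm⁴.
Hole 3 (subtracted): ⌀18, A = 254.469 mm², x = 240 mm, Ī = 5 153 mm⁴.
By symmetry the centroid is at mid-width, x̄ = 160 mm.
Transfer each piece to the vertical centroidal axis using Ī + A·d² with d = x − 160:
  plate: d = 0 mm → contributes +81 920 000 mm⁴
  hole 1: d = -80 mm → contributes −1 633 755 mm⁴
  hole 2: d = 0 mm → contributes −5 153 mm⁴
  hole 3: d = 80 mm → contributes −1 633 755 mm⁴
Total I = 78 647 338 mm⁴.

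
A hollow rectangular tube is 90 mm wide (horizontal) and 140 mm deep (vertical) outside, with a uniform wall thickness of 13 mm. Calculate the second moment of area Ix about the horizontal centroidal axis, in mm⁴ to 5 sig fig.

Break the section into simple shapes (no overlaps), measuring from the bottom-left corner of the bounding box.
Outer rectangle: 90 × 140, A = 12 600 mm², y = 70 mm, Ī = 20 580 000 mm⁴.
Inner void (subtracted): 64 × 114, A = 7 296 mm², y = 70 mm, Ī = 7 901 568 mm⁴.
By symmetry the centroid is at mid-height, ȳ = 70 mm.
All pieces are centred on the horizontal centroidal axis, so I = ΣĪ (holes subtracted) = 12 678 432 mm⁴.

Ix ≈ 1.2678 × 10⁷ mm⁴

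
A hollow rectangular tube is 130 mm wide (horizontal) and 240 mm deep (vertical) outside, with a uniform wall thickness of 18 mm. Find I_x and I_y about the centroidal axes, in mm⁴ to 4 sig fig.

Break the section into simple shapes (no overlaps), measuring from the bottom-left corner of the bounding box.
Outer rectangle: 130 × 240, A = 31 200 mm², y = 120 mm, Ī = 149 760 000 mm⁴.
Inner void (subtracted): 94 × 204, A = 19 176 mm², y = 120 mm, Ī = 66 502 368 mm⁴.
By symmetry the centroid is at mid-height, ȳ = 120 mm.
All pieces are centred on the centroidal x-axis, so I = ΣĪ (holes subtracted) = 83 257 632 mm⁴.
Repeating about the centroidal y-axis gives I_y = 29 820 072 mm⁴.

I_x ≈ 8.326 × 10⁷ mm⁴, I_y ≈ 2.982 × 10⁷ mm⁴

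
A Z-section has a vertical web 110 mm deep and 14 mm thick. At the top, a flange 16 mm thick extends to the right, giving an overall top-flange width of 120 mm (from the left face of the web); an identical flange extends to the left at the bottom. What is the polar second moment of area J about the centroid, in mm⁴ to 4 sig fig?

J ≈ 2.453 × 10⁷ mm⁴

Decompose the section into non-overlapping parts with the origin at the bottom-left of its bounding rectangle.
Web: 14 × 110, A = 1 540 mm², y = 55 mm, Ī = 1 552 833 mm⁴.
Top flange (beyond web): 106 × 16, A = 1 696 mm², y = 102 mm, Ī = 36181.3 mm⁴.
Bottom flange (beyond web): 106 × 16, A = 1 696 mm², y = 8 mm, Ī = 36181.3 mm⁴.
Centroid: ȳ = ΣA·y / ΣA = 55 mm.
Transfer each piece to the centroidal x-axis using Ī + A·d² with d = y − 55:
  web: d = 0 mm → contributes +1 552 833 mm⁴
  top flange (beyond web): d = 47 mm → contributes +3 782 645 mm⁴
  bottom flange (beyond web): d = -47 mm → contributes +3 782 645 mm⁴
Total I = 9 118 124 mm⁴.
For the y-axis: x̄ = 113 mm.
Repeating about the centroidal y-axis gives I_y = 15 412 396 mm⁴.
Polar second moment: J = I_x + I_y = 24 530 520 mm⁴.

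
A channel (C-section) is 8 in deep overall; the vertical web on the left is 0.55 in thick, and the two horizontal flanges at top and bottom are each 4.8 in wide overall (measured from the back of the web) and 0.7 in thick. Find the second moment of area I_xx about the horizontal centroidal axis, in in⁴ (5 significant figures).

I_xx ≈ 102.98 in⁴

Treat the section as a set of non-overlapping primitives; coordinates are from the bounding-box lower-left.
Web: 0.55 × 8, A = 4.4 in², y = 4 in, Ī = 23.46667 in⁴.
Top flange (beyond web): 4.25 × 0.7, A = 2.975 in², y = 7.65 in, Ī = 0.1214792 in⁴.
Bottom flange (beyond web): 4.25 × 0.7, A = 2.975 in², y = 0.35 in, Ī = 0.1214792 in⁴.
By symmetry the centroid is at mid-height, ȳ = 4 in.
Transfer each piece to the horizontal centroidal axis using Ī + A·d² with d = y − 4:
  web: d = 0 in → contributes +23.46667 in⁴
  top flange (beyond web): d = 3.65 in → contributes +39.75592 in⁴
  bottom flange (beyond web): d = -3.65 in → contributes +39.75592 in⁴
Total I = 102.9785 in⁴.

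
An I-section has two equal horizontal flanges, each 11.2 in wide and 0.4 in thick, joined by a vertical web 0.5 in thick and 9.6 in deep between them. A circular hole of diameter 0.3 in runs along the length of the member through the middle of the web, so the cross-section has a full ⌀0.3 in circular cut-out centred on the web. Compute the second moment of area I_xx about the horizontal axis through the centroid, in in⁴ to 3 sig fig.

Split into non-overlapping primitives; take the origin at the lower-left of the bounding box.
Bottom flange: 11.2 × 0.4, A = 4.48 in², y = 0.2 in, Ī = 0.059733 in⁴.
Web: 0.5 × 9.6, A = 4.8 in², y = 5.2 in, Ī = 36.864 in⁴.
Top flange: 11.2 × 0.4, A = 4.48 in², y = 10.2 in, Ī = 0.059733 in⁴.
Hole (subtracted): ⌀0.3, A = 0.070686 in², y = 5.2 in, Ī = 0.00039761 in⁴.
By symmetry the centroid is at mid-height, ȳ = 5.2 in.
Transfer each piece to the horizontal axis through the centroid using Ī + A·d² with d = y − 5.2:
  bottom flange: d = -5 in → contributes +112.06 in⁴
  web: d = 0 in → contributes +36.864 in⁴
  top flange: d = 5 in → contributes +112.06 in⁴
  hole: d = 0 in → contributes −0.00039761 in⁴
Total I = 260.98 in⁴.

I_xx ≈ 261 in⁴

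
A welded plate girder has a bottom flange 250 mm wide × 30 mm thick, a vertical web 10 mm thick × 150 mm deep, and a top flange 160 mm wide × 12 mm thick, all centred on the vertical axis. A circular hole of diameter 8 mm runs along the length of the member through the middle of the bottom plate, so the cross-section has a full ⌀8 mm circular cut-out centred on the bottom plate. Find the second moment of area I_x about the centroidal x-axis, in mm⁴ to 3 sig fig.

I_x ≈ 5.19 × 10⁷ mm⁴

Decompose the section into non-overlapping parts with the origin at the bottom-left of its bounding rectangle.
Bottom plate: 250 × 30, A = 7 500 mm², y = 15 mm, Ī = 562 500 mm⁴.
Web plate: 10 × 150, A = 1 500 mm², y = 105 mm, Ī = 2 812 500 mm⁴.
Top plate: 160 × 12, A = 1 920 mm², y = 186 mm, Ī = 23 040 mm⁴.
Hole (subtracted): ⌀8, A = 50.265 mm², y = 15 mm, Ī = 201.06 mm⁴.
Centroid: ȳ = ΣA·y / ΣA = 57.625 mm.
Transfer each piece to the centroidal x-axis using Ī + A·d² with d = y − 57.625:
  bottom plate: d = -42.625 mm → contributes +14 189 037 mm⁴
  web plate: d = 47.375 mm → contributes +6 179 118 mm⁴
  top plate: d = 128.38 mm → contributes +31 665 020 mm⁴
  hole: d = -42.625 mm → contributes −91 527 mm⁴
Total I = 51 941 648 mm⁴.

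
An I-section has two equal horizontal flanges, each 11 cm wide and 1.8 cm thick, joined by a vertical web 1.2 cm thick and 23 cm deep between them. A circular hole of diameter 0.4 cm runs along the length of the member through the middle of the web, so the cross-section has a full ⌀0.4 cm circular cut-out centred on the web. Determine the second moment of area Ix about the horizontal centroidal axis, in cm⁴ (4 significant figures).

Ix ≈ 7316 cm⁴

Break the section into simple shapes (no overlaps), measuring from the bottom-left corner of the bounding box.
Bottom flange: 11 × 1.8, A = 19.8 cm², y = 0.9 cm, Ī = 5.346 cm⁴.
Web: 1.2 × 23, A = 27.6 cm², y = 13.3 cm, Ī = 1216.7 cm⁴.
Top flange: 11 × 1.8, A = 19.8 cm², y = 25.7 cm, Ī = 5.346 cm⁴.
Hole (subtracted): ⌀0.4, A = 0.125664 cm², y = 13.3 cm, Ī = 0.00125664 cm⁴.
By symmetry the centroid is at mid-height, ȳ = 13.3 cm.
Transfer each piece to the horizontal centroidal axis using Ī + A·d² with d = y − 13.3:
  bottom flange: d = -12.4 cm → contributes +3049.79 cm⁴
  web: d = 0 cm → contributes +1216.7 cm⁴
  top flange: d = 12.4 cm → contributes +3049.79 cm⁴
  hole: d = 0 cm → contributes −0.00125664 cm⁴
Total I = 7316.29 cm⁴.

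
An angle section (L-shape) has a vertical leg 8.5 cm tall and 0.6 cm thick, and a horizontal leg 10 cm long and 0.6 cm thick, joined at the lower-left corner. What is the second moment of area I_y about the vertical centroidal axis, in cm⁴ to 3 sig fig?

I_y ≈ 109 cm⁴

Decompose the section into non-overlapping parts with the origin at the bottom-left of its bounding rectangle.
Vertical leg: 0.6 × 8.5, A = 5.1 cm², x = 0.3 cm, Ī = 0.153 cm⁴.
Horizontal leg (remainder): 9.4 × 0.6, A = 5.64 cm², x = 5.3 cm, Ī = 41.529 cm⁴.
Centroid: x̄ = ΣA·x / ΣA = 2.9257 cm.
Transfer each piece to the vertical centroidal axis using Ī + A·d² with d = x − 2.9257:
  vertical leg: d = -2.6257 cm → contributes +35.314 cm⁴
  horizontal leg (remainder): d = 2.3743 cm → contributes +73.324 cm⁴
Total I = 108.64 cm⁴.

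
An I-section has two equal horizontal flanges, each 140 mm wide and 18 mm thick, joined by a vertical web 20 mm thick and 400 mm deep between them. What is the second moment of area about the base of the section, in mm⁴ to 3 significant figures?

I_base ≈ 9.47 × 10⁸ mm⁴

Split into non-overlapping primitives; take the origin at the lower-left of the bounding box.
Bottom flange: 140 × 18, A = 2 520 mm², y = 9 mm, Ī = 68 040 mm⁴.
Web: 20 × 400, A = 8 000 mm², y = 218 mm, Ī = 106 666 667 mm⁴.
Top flange: 140 × 18, A = 2 520 mm², y = 427 mm, Ī = 68 040 mm⁴.
Transfer each piece to the bottom edge using Ī + A·d² with d = y − 0:
  bottom flange: d = 9 mm → contributes +272 160 mm⁴
  web: d = 218 mm → contributes +486 858 667 mm⁴
  top flange: d = 427 mm → contributes +459 537 120 mm⁴
Total I = 946 667 947 mm⁴.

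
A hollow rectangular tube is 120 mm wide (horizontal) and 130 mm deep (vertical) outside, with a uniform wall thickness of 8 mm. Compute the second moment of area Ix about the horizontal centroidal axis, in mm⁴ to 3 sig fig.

Decompose the section into non-overlapping parts with the origin at the bottom-left of its bounding rectangle.
Outer rectangle: 120 × 130, A = 15 600 mm², y = 65 mm, Ī = 21 970 000 mm⁴.
Inner void (subtracted): 104 × 114, A = 11 856 mm², y = 65 mm, Ī = 12 840 048 mm⁴.
By symmetry the centroid is at mid-height, ȳ = 65 mm.
All pieces are centred on the horizontal centroidal axis, so I = ΣĪ (holes subtracted) = 9 129 952 mm⁴.

Ix ≈ 9.13 × 10⁶ mm⁴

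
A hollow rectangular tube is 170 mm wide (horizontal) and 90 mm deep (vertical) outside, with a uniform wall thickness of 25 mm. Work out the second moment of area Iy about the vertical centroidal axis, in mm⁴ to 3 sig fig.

Iy ≈ 3.11 × 10⁷ mm⁴

Treat the section as a set of non-overlapping primitives; coordinates are from the bounding-box lower-left.
Outer rectangle: 170 × 90, A = 15 300 mm², x = 85 mm, Ī = 36 847 500 mm⁴.
Inner void (subtracted): 120 × 40, A = 4 800 mm², x = 85 mm, Ī = 5 760 000 mm⁴.
By symmetry the centroid is at mid-width, x̄ = 85 mm.
All pieces are centred on the vertical centroidal axis, so I = ΣĪ (holes subtracted) = 31 087 500 mm⁴.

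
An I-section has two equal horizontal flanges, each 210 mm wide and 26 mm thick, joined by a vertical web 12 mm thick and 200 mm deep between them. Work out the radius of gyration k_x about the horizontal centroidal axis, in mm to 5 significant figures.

k_x ≈ 105.43 mm

Break the section into simple shapes (no overlaps), measuring from the bottom-left corner of the bounding box.
Bottom flange: 210 × 26, A = 5 460 mm², y = 13 mm, Ī = 307 580 mm⁴.
Web: 12 × 200, A = 2 400 mm², y = 126 mm, Ī = 8 000 000 mm⁴.
Top flange: 210 × 26, A = 5 460 mm², y = 239 mm, Ī = 307 580 mm⁴.
By symmetry the centroid is at mid-height, ȳ = 126 mm.
Transfer each piece to the horizontal centroidal axis using Ī + A·d² with d = y − 126:
  bottom flange: d = -113 mm → contributes +70 026 320 mm⁴
  web: d = 0 mm → contributes +8 000 000 mm⁴
  top flange: d = 113 mm → contributes +70 026 320 mm⁴
Total I = 148 052 640 mm⁴.
Radius of gyration: k = √(I/A) = √(148 052 640 / 13 320) = 105.428 mm.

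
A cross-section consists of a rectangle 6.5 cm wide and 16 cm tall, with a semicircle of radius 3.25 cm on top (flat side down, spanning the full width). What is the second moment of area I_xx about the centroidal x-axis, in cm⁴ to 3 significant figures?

Treat the section as a set of non-overlapping primitives; coordinates are from the bounding-box lower-left.
Rectangular body: 6.5 × 16, A = 104 cm², y = 8 cm, Ī = 2218.7 cm⁴.
Semicircular cap: semicircle r = 3.25, A = 16.592 cm², y = 17.379 cm, Ī = 12.245 cm⁴.
Centroid: ȳ = ΣA·y / ΣA = 9.2905 cm.
Transfer each piece to the centroidal x-axis using Ī + A·d² with d = y − 9.2905:
  rectangular body: d = -1.2905 cm → contributes +2391.9 cm⁴
  semicircular cap: d = 8.0889 cm → contributes +1097.8 cm⁴
Total I = 3489.7 cm⁴.

I_xx ≈ 3490 cm⁴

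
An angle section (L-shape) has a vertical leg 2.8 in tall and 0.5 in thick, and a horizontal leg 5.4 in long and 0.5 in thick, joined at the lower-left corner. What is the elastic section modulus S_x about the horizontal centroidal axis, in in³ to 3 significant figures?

Treat the section as a set of non-overlapping primitives; coordinates are from the bounding-box lower-left.
Vertical leg: 0.5 × 2.8, A = 1.4 in², y = 1.4 in, Ī = 0.91467 in⁴.
Horizontal leg (remainder): 4.9 × 0.5, A = 2.45 in², y = 0.25 in, Ī = 0.051042 in⁴.
Centroid: ȳ = ΣA·y / ΣA = 0.66818 in.
Transfer each piece to the horizontal centroidal axis using Ī + A·d² with d = y − 0.66818:
  vertical leg: d = 0.73182 in → contributes +1.6644 in⁴
  horizontal leg (remainder): d = -0.41818 in → contributes +0.47949 in⁴
Total I = 2.1439 in⁴.
Extreme fibre distance c = 2.1318 in; S = I/c = 1.0057 in³.

S_x ≈ 1.01 in³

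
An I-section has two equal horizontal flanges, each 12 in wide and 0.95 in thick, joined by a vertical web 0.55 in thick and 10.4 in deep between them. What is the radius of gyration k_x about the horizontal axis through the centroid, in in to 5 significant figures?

Treat the section as a set of non-overlapping primitives; coordinates are from the bounding-box lower-left.
Bottom flange: 12 × 0.95, A = 11.4 in², y = 0.475 in, Ī = 0.857375 in⁴.
Web: 0.55 × 10.4, A = 5.72 in², y = 6.15 in, Ī = 51.55627 in⁴.
Top flange: 12 × 0.95, A = 11.4 in², y = 11.825 in, Ī = 0.857375 in⁴.
By symmetry the centroid is at mid-height, ȳ = 6.15 in.
Transfer each piece to the horizontal axis through the centroid using Ī + A·d² with d = y − 6.15:
  bottom flange: d = -5.675 in → contributes +368.0015 in⁴
  web: d = 0 in → contributes +51.55627 in⁴
  top flange: d = 5.675 in → contributes +368.0015 in⁴
Total I = 787.5593 in⁴.
Radius of gyration: k = √(I/A) = √(787.5593 / 28.52) = 5.254929 in.

k_x ≈ 5.2549 in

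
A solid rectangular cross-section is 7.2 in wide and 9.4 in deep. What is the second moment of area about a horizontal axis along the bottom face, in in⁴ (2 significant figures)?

The section: 7.2 × 9.4, A = 67.68 in², y = 4.7 in, Ī = 498.4 in⁴.
Transfer it to the base of the section using Ī + A·d² with d = y − 0:
  the section: d = 4.7 in → contributes +1 993 in⁴
Total I = 1 993 in⁴.

I_base ≈ 2000 in⁴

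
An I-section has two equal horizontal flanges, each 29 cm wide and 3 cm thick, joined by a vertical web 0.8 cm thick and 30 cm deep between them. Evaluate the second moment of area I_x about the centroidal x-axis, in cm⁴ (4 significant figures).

I_x ≈ 4.930 × 10⁴ cm⁴

Split into non-overlapping primitives; take the origin at the lower-left of the bounding box.
Bottom flange: 29 × 3, A = 87 cm², y = 1.5 cm, Ī = 65.25 cm⁴.
Web: 0.8 × 30, A = 24 cm², y = 18 cm, Ī = 1 800 cm⁴.
Top flange: 29 × 3, A = 87 cm², y = 34.5 cm, Ī = 65.25 cm⁴.
By symmetry the centroid is at mid-height, ȳ = 18 cm.
Transfer each piece to the centroidal x-axis using Ī + A·d² with d = y − 18:
  bottom flange: d = -16.5 cm → contributes +23 751 cm⁴
  web: d = 0 cm → contributes +1 800 cm⁴
  top flange: d = 16.5 cm → contributes +23 751 cm⁴
Total I = 49 302 cm⁴.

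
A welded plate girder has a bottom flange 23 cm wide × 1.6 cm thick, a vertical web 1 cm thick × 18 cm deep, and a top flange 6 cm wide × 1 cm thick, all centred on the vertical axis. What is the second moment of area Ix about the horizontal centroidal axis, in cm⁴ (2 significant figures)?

Ix ≈ 3100 cm⁴

Treat the section as a set of non-overlapping primitives; coordinates are from the bounding-box lower-left.
Bottom plate: 23 × 1.6, A = 36.8 cm², y = 0.8 cm, Ī = 7.851 cm⁴.
Web plate: 1 × 18, A = 18 cm², y = 10.6 cm, Ī = 486 cm⁴.
Top plate: 6 × 1, A = 6 cm², y = 20.1 cm, Ī = 0.5 cm⁴.
Centroid: ȳ = ΣA·y / ΣA = 5.606 cm.
Transfer each piece to the horizontal centroidal axis using Ī + A·d² with d = y − 5.606:
  bottom plate: d = -4.806 cm → contributes +857.8 cm⁴
  web plate: d = 4.994 cm → contributes +934.9 cm⁴
  top plate: d = 14.49 cm → contributes +1 261 cm⁴
Total I = 3 054 cm⁴.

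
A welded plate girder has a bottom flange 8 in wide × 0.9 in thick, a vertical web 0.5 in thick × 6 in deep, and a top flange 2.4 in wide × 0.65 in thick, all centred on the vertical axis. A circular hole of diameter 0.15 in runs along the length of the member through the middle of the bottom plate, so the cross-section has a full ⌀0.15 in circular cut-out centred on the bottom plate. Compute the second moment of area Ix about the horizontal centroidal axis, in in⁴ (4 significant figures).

Ix ≈ 79.59 in⁴

Break the section into simple shapes (no overlaps), measuring from the bottom-left corner of the bounding box.
Bottom plate: 8 × 0.9, A = 7.2 in², y = 0.45 in, Ī = 0.486 in⁴.
Web plate: 0.5 × 6, A = 3 in², y = 3.9 in, Ī = 9 in⁴.
Top plate: 2.4 × 0.65, A = 1.56 in², y = 7.225 in, Ī = 0.054925 in⁴.
Hole (subtracted): ⌀0.15, A = 0.0176715 in², y = 0.45 in, Ī = 0.0000248505 in⁴.
Centroid: ȳ = ΣA·y / ΣA = 2.2315 in.
Transfer each piece to the horizontal centroidal axis using Ī + A·d² with d = y − 2.2315:
  bottom plate: d = -1.7815 in → contributes +23.337 in⁴
  web plate: d = 1.6685 in → contributes +17.3516 in⁴
  top plate: d = 4.9935 in → contributes +38.9535 in⁴
  hole: d = -1.7815 in → contributes −0.0561097 in⁴
Total I = 79.5861 in⁴.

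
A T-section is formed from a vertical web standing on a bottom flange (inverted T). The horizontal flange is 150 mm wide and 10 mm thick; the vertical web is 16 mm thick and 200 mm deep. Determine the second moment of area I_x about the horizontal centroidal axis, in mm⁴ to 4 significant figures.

Break the section into simple shapes (no overlaps), measuring from the bottom-left corner of the bounding box.
Flange: 150 × 10, A = 1 500 mm², y = 5 mm, Ī = 12 500 mm⁴.
Web: 16 × 200, A = 3 200 mm², y = 110 mm, Ī = 10 666 667 mm⁴.
Centroid: ȳ = ΣA·y / ΣA = 76.4894 mm.
Transfer each piece to the horizontal centroidal axis using Ī + A·d² with d = y − 76.4894:
  flange: d = -71.4894 mm → contributes +7 678 593 mm⁴
  web: d = 33.5106 mm → contributes +14 260 148 mm⁴
Total I = 21 938 741 mm⁴.

I_x ≈ 2.194 × 10⁷ mm⁴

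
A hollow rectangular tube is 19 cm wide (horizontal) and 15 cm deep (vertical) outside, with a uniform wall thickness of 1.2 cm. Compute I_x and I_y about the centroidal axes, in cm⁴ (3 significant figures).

Decompose the section into non-overlapping parts with the origin at the bottom-left of its bounding rectangle.
Outer rectangle: 19 × 15, A = 285 cm², y = 7.5 cm, Ī = 5343.8 cm⁴.
Inner void (subtracted): 16.6 × 12.6, A = 209.16 cm², y = 7.5 cm, Ī = 2767.2 cm⁴.
By symmetry the centroid is at mid-height, ȳ = 7.5 cm.
All pieces are centred on the centroidal x-axis, so I = ΣĪ (holes subtracted) = 2576.6 cm⁴.
Repeating about the centroidal y-axis gives I_y = 3770.7 cm⁴.

I_x ≈ 2580 cm⁴, I_y ≈ 3770 cm⁴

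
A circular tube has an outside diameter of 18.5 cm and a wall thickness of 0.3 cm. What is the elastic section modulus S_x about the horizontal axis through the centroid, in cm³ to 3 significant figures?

Split into non-overlapping primitives; take the origin at the lower-left of the bounding box.
Outer circle: ⌀18.5, A = 268.8 cm², y = 9.25 cm, Ī = 5749.9 cm⁴.
Bore (subtracted): ⌀17.9, A = 251.65 cm², y = 9.25 cm, Ī = 5039.4 cm⁴.
By symmetry the centroid is at mid-height, ȳ = 9.25 cm.
All pieces are centred on the horizontal axis through the centroid, so I = ΣĪ (holes subtracted) = 710.42 cm⁴.
Extreme fibre distance c = 9.25 cm; S = I/c = 76.802 cm³.

S_x ≈ 76.8 cm³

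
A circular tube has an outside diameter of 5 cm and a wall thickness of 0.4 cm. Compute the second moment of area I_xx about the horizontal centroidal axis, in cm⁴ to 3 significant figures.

Treat the section as a set of non-overlapping primitives; coordinates are from the bounding-box lower-left.
Outer circle: ⌀5, A = 19.635 cm², y = 2.5 cm, Ī = 30.68 cm⁴.
Bore (subtracted): ⌀4.2, A = 13.854 cm², y = 2.5 cm, Ī = 15.275 cm⁴.
By symmetry the centroid is at mid-height, ȳ = 2.5 cm.
All pieces are centred on the horizontal centroidal axis, so I = ΣĪ (holes subtracted) = 15.405 cm⁴.

I_xx ≈ 15.4 cm⁴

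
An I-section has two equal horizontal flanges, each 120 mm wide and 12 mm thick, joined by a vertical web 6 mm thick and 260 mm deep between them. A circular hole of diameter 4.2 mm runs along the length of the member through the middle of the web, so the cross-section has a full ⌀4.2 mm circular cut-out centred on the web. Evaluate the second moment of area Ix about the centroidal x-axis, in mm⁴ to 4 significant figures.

Ix ≈ 6.209 × 10⁷ mm⁴

Treat the section as a set of non-overlapping primitives; coordinates are from the bounding-box lower-left.
Bottom flange: 120 × 12, A = 1 440 mm², y = 6 mm, Ī = 17 280 mm⁴.
Web: 6 × 260, A = 1 560 mm², y = 142 mm, Ī = 8 788 000 mm⁴.
Top flange: 120 × 12, A = 1 440 mm², y = 278 mm, Ī = 17 280 mm⁴.
Hole (subtracted): ⌀4.2, A = 13.8544 mm², y = 142 mm, Ī = 15.2745 mm⁴.
By symmetry the centroid is at mid-height, ȳ = 142 mm.
Transfer each piece to the centroidal x-axis using Ī + A·d² with d = y − 142:
  bottom flange: d = -136 mm → contributes +26 651 520 mm⁴
  web: d = 0 mm → contributes +8 788 000 mm⁴
  top flange: d = 136 mm → contributes +26 651 520 mm⁴
  hole: d = 0 mm → contributes −15.2745 mm⁴
Total I = 62 091 025 mm⁴.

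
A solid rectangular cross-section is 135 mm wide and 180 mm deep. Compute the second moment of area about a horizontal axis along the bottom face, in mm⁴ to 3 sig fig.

I_base ≈ 2.62 × 10⁸ mm⁴

The section: 135 × 180, A = 24 300 mm², y = 90 mm, Ī = 65 610 000 mm⁴.
Transfer it to a horizontal axis along the bottom face using Ī + A·d² with d = y − 0:
  the section: d = 90 mm → contributes +262 440 000 mm⁴
Total I = 262 440 000 mm⁴.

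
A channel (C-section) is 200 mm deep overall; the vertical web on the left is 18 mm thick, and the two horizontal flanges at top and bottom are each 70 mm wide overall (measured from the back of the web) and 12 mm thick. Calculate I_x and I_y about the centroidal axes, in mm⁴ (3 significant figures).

Split into non-overlapping primitives; take the origin at the lower-left of the bounding box.
Web: 18 × 200, A = 3 600 mm², y = 100 mm, Ī = 12 000 000 mm⁴.
Top flange (beyond web): 52 × 12, A = 624 mm², y = 194 mm, Ī = 7 488 mm⁴.
Bottom flange (beyond web): 52 × 12, A = 624 mm², y = 6 mm, Ī = 7 488 mm⁴.
By symmetry the centroid is at mid-height, ȳ = 100 mm.
Transfer each piece to the centroidal x-axis using Ī + A·d² with d = y − 100:
  web: d = 0 mm → contributes +12 000 000 mm⁴
  top flange (beyond web): d = 94 mm → contributes +5 521 152 mm⁴
  bottom flange (beyond web): d = -94 mm → contributes +5 521 152 mm⁴
Total I = 23 042 304 mm⁴.
For the y-axis: x̄ = 18.01 mm.
Repeating about the centroidal y-axis gives I_y = 1 513 664 mm⁴.

I_x ≈ 2.30 × 10⁷ mm⁴, I_y ≈ 1.51 × 10⁶ mm⁴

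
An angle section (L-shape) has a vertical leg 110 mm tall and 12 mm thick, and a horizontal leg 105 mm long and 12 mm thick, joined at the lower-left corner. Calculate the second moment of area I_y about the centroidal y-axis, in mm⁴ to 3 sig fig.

I_y ≈ 2.49 × 10⁶ mm⁴

Decompose the section into non-overlapping parts with the origin at the bottom-left of its bounding rectangle.
Vertical leg: 12 × 110, A = 1 320 mm², x = 6 mm, Ī = 15 840 mm⁴.
Horizontal leg (remainder): 93 × 12, A = 1 116 mm², x = 58.5 mm, Ī = 804 357 mm⁴.
Centroid: x̄ = ΣA·x / ΣA = 30.052 mm.
Transfer each piece to the centroidal y-axis using Ī + A·d² with d = x − 30.052:
  vertical leg: d = -24.052 mm → contributes +779 441 mm⁴
  horizontal leg (remainder): d = 28.448 mm → contributes +1 707 541 mm⁴
Total I = 2 486 981 mm⁴.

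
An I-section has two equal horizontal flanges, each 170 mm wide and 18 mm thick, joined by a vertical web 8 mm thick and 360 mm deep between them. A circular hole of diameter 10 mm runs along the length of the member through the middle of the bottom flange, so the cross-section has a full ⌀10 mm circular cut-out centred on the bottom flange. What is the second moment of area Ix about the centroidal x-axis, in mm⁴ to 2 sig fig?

Decompose the section into non-overlapping parts with the origin at the bottom-left of its bounding rectangle.
Bottom flange: 170 × 18, A = 3 060 mm², y = 9 mm, Ī = 82 620 mm⁴.
Web: 8 × 360, A = 2 880 mm², y = 198 mm, Ī = 31 104 000 mm⁴.
Top flange: 170 × 18, A = 3 060 mm², y = 387 mm, Ī = 82 620 mm⁴.
Hole (subtracted): ⌀10, A = 78.54 mm², y = 9 mm, Ī = 490.9 mm⁴.
Centroid: ȳ = ΣA·y / ΣA = 199.7 mm.
Transfer each piece to the centroidal x-axis using Ī + A·d² with d = y − 199.7:
  bottom flange: d = -190.7 mm → contributes +111 321 900 mm⁴
  web: d = -1.664 mm → contributes +31 111 973 mm⁴
  top flange: d = 187.3 mm → contributes +107 472 802 mm⁴
  hole: d = -190.7 mm → contributes −2 855 626 mm⁴
Total I = 247 051 050 mm⁴.

Ix ≈ 2.5 × 10⁸ mm⁴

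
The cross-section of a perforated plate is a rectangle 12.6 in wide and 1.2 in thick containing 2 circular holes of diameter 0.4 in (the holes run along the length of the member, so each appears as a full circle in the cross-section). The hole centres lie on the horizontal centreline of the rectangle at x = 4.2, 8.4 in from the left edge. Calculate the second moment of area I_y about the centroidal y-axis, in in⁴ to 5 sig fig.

Split into non-overlapping primitives; take the origin at the lower-left of the bounding box.
Plate: 12.6 × 1.2, A = 15.12 in², x = 6.3 in, Ī = 200.0376 in⁴.
Hole 1 (subtracted): ⌀0.4, A = 0.1256637 in², x = 4.2 in, Ī = 0.001256637 in⁴.
Hole 2 (subtracted): ⌀0.4, A = 0.1256637 in², x = 8.4 in, Ī = 0.001256637 in⁴.
By symmetry the centroid is at mid-width, x̄ = 6.3 in.
Transfer each piece to the centroidal y-axis using Ī + A·d² with d = x − 6.3:
  plate: d = 0 in → contributes +200.0376 in⁴
  hole 1: d = -2.1 in → contributes −0.5554336 in⁴
  hole 2: d = 2.1 in → contributes −0.5554336 in⁴
Total I = 198.9267 in⁴.

I_y ≈ 198.93 in⁴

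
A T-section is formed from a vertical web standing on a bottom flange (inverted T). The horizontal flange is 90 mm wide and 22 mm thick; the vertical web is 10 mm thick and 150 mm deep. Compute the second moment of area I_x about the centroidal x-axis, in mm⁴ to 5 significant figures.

I_x ≈ 9.2045 × 10⁶ mm⁴

Decompose the section into non-overlapping parts with the origin at the bottom-left of its bounding rectangle.
Flange: 90 × 22, A = 1 980 mm², y = 11 mm, Ī = 79 860 mm⁴.
Web: 10 × 150, A = 1 500 mm², y = 97 mm, Ī = 2 812 500 mm⁴.
Centroid: ȳ = ΣA·y / ΣA = 48.06897 mm.
Transfer each piece to the centroidal x-axis using Ī + A·d² with d = y − 48.06897:
  flange: d = -37.06897 mm → contributes +2 800 594 mm⁴
  web: d = 48.93103 mm → contributes +6 403 869 mm⁴
Total I = 9 204 463 mm⁴.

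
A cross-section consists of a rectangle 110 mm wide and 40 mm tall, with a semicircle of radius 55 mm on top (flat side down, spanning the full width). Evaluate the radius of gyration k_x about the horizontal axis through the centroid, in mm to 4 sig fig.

Split into non-overlapping primitives; take the origin at the lower-left of the bounding box.
Rectangular body: 110 × 40, A = 4 400 mm², y = 20 mm, Ī = 586 667 mm⁴.
Semicircular cap: semicircle r = 55, A = 4751.66 mm², y = 63.3427 mm, Ī = 1 004 345 mm⁴.
Centroid: ȳ = ΣA·y / ΣA = 42.5041 mm.
Transfer each piece to the horizontal axis through the centroid using Ī + A·d² with d = y − 42.5041:
  rectangular body: d = -22.5041 mm → contributes +2 814 978 mm⁴
  semicircular cap: d = 20.8386 mm → contributes +3 067 745 mm⁴
Total I = 5 882 723 mm⁴.
Radius of gyration: k = √(I/A) = √(5 882 723 / 9151.66) = 25.3536 mm.

k_x ≈ 25.35 mm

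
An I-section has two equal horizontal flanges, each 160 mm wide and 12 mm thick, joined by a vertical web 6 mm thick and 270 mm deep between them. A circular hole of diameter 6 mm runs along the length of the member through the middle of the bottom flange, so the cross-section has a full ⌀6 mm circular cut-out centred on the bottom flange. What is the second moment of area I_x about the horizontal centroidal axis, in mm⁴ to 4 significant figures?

Break the section into simple shapes (no overlaps), measuring from the bottom-left corner of the bounding box.
Bottom flange: 160 × 12, A = 1 920 mm², y = 6 mm, Ī = 23 040 mm⁴.
Web: 6 × 270, A = 1 620 mm², y = 147 mm, Ī = 9 841 500 mm⁴.
Top flange: 160 × 12, A = 1 920 mm², y = 288 mm, Ī = 23 040 mm⁴.
Hole (subtracted): ⌀6, A = 28.2743 mm², y = 6 mm, Ī = 63.6173 mm⁴.
Centroid: ȳ = ΣA·y / ΣA = 147.734 mm.
Transfer each piece to the horizontal centroidal axis using Ī + A·d² with d = y − 147.734:
  bottom flange: d = -141.734 mm → contributes +38 592 991 mm⁴
  web: d = -0.733962 mm → contributes +9 842 373 mm⁴
  top flange: d = 140.266 mm → contributes +37 798 198 mm⁴
  hole: d = -141.734 mm → contributes −568 053 mm⁴
Total I = 85 665 508 mm⁴.

I_x ≈ 8.567 × 10⁷ mm⁴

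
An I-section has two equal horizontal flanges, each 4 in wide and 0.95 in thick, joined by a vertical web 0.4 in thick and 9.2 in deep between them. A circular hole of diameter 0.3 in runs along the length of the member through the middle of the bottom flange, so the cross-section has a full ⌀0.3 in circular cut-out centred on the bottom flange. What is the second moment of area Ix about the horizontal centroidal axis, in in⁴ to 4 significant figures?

Ix ≈ 220.4 in⁴

Break the section into simple shapes (no overlaps), measuring from the bottom-left corner of the bounding box.
Bottom flange: 4 × 0.95, A = 3.8 in², y = 0.475 in, Ī = 0.285792 in⁴.
Web: 0.4 × 9.2, A = 3.68 in², y = 5.55 in, Ī = 25.9563 in⁴.
Top flange: 4 × 0.95, A = 3.8 in², y = 10.625 in, Ī = 0.285792 in⁴.
Hole (subtracted): ⌀0.3, A = 0.0706858 in², y = 0.475 in, Ī = 0.000397608 in⁴.
Centroid: ȳ = ΣA·y / ΣA = 5.582 in.
Transfer each piece to the horizontal centroidal axis using Ī + A·d² with d = y − 5.582:
  bottom flange: d = -5.107 in → contributes +99.3954 in⁴
  web: d = -0.0320029 in → contributes +25.96 in⁴
  top flange: d = 5.043 in → contributes +96.9267 in⁴
  hole: d = -5.107 in → contributes −1.84399 in⁴
Total I = 220.438 in⁴.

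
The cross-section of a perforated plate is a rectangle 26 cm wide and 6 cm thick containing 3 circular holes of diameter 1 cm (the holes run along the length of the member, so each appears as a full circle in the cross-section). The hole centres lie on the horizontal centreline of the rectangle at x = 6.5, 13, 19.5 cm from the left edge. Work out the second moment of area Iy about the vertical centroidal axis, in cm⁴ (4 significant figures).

Treat the section as a set of non-overlapping primitives; coordinates are from the bounding-box lower-left.
Plate: 26 × 6, A = 156 cm², x = 13 cm, Ī = 8 788 cm⁴.
Hole 1 (subtracted): ⌀1, A = 0.785398 cm², x = 6.5 cm, Ī = 0.0490874 cm⁴.
Hole 2 (subtracted): ⌀1, A = 0.785398 cm², x = 13 cm, Ī = 0.0490874 cm⁴.
Hole 3 (subtracted): ⌀1, A = 0.785398 cm², x = 19.5 cm, Ī = 0.0490874 cm⁴.
By symmetry the centroid is at mid-width, x̄ = 13 cm.
Transfer each piece to the vertical centroidal axis using Ī + A·d² with d = x − 13:
  plate: d = 0 cm → contributes +8 788 cm⁴
  hole 1: d = -6.5 cm → contributes −33.2322 cm⁴
  hole 2: d = 0 cm → contributes −0.0490874 cm⁴
  hole 3: d = 6.5 cm → contributes −33.2322 cm⁴
Total I = 8721.49 cm⁴.

Iy ≈ 8721 cm⁴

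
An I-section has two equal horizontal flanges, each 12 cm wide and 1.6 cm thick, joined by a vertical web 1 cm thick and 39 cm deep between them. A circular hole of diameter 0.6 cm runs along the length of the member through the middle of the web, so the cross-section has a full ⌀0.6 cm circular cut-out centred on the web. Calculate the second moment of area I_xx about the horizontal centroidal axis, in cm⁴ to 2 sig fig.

I_xx ≈ 2.1 × 10⁴ cm⁴

Break the section into simple shapes (no overlaps), measuring from the bottom-left corner of the bounding box.
Bottom flange: 12 × 1.6, A = 19.2 cm², y = 0.8 cm, Ī = 4.096 cm⁴.
Web: 1 × 39, A = 39 cm², y = 21.1 cm, Ī = 4 943 cm⁴.
Top flange: 12 × 1.6, A = 19.2 cm², y = 41.4 cm, Ī = 4.096 cm⁴.
Hole (subtracted): ⌀0.6, A = 0.2827 cm², y = 21.1 cm, Ī = 0.006362 cm⁴.
By symmetry the centroid is at mid-height, ȳ = 21.1 cm.
Transfer each piece to the horizontal centroidal axis using Ī + A·d² with d = y − 21.1:
  bottom flange: d = -20.3 cm → contributes +7 916 cm⁴
  web: d = 0 cm → contributes +4 943 cm⁴
  top flange: d = 20.3 cm → contributes +7 916 cm⁴
  hole: d = 0 cm → contributes −0.006362 cm⁴
Total I = 20 776 cm⁴.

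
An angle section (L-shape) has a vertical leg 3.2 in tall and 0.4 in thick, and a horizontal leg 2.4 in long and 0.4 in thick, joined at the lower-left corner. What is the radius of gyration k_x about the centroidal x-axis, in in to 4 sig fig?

k_x ≈ 0.9971 in

Treat the section as a set of non-overlapping primitives; coordinates are from the bounding-box lower-left.
Vertical leg: 0.4 × 3.2, A = 1.28 in², y = 1.6 in, Ī = 1.09227 in⁴.
Horizontal leg (remainder): 2 × 0.4, A = 0.8 in², y = 0.2 in, Ī = 0.0106667 in⁴.
Centroid: ȳ = ΣA·y / ΣA = 1.06154 in.
Transfer each piece to the centroidal x-axis using Ī + A·d² with d = y − 1.06154:
  vertical leg: d = 0.538462 in → contributes +1.46339 in⁴
  horizontal leg (remainder): d = -0.861538 in → contributes +0.604465 in⁴
Total I = 2.06786 in⁴.
Radius of gyration: k = √(I/A) = √(2.06786 / 2.08) = 0.997077 in.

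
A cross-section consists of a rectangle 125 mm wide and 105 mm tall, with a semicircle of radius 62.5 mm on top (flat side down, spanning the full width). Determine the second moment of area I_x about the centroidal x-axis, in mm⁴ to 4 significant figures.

Split into non-overlapping primitives; take the origin at the lower-left of the bounding box.
Rectangular body: 125 × 105, A = 13 125 mm², y = 52.5 mm, Ī = 12 058 594 mm⁴.
Semicircular cap: semicircle r = 62.5, A = 6135.92 mm², y = 131.526 mm, Ī = 1 674 758 mm⁴.
Centroid: ȳ = ΣA·y / ΣA = 77.6751 mm.
Transfer each piece to the centroidal x-axis using Ī + A·d² with d = y − 77.6751:
  rectangular body: d = -25.1751 mm → contributes +20 377 055 mm⁴
  semicircular cap: d = 53.8507 mm → contributes +19 468 300 mm⁴
Total I = 39 845 355 mm⁴.

I_x ≈ 3.985 × 10⁷ mm⁴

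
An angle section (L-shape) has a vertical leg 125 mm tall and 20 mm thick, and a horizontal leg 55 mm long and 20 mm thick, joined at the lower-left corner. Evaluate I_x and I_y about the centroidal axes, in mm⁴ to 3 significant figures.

I_x ≈ 4.79 × 10⁶ mm⁴, I_y ≈ 5.68 × 10⁵ mm⁴

Treat the section as a set of non-overlapping primitives; coordinates are from the bounding-box lower-left.
Vertical leg: 20 × 125, A = 2 500 mm², y = 62.5 mm, Ī = 3 255 208 mm⁴.
Horizontal leg (remainder): 35 × 20, A = 700 mm², y = 10 mm, Ī = 23 333 mm⁴.
Centroid: ȳ = ΣA·y / ΣA = 51.016 mm.
Transfer each piece to the centroidal x-axis using Ī + A·d² with d = y − 51.016:
  vertical leg: d = 11.484 mm → contributes +3 584 936 mm⁴
  horizontal leg (remainder): d = -41.016 mm → contributes +1 200 930 mm⁴
Total I = 4 785 866 mm⁴.
For the y-axis: x̄ = 16.016 mm.
Repeating about the centroidal y-axis gives I_y = 568 366 mm⁴.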